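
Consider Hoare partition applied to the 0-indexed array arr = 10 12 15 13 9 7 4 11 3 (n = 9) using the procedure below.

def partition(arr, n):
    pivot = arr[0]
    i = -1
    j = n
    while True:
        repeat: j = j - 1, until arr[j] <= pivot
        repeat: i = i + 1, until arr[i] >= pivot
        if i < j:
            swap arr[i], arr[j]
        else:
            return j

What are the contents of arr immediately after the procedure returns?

3 4 7 9 13 15 12 11 10

pivot=10
j stops at 8 (3), i stops at 0 (10); swap ⇒ 3 12 15 13 9 7 4 11 10
j stops at 6 (4), i stops at 1 (12); swap ⇒ 3 4 15 13 9 7 12 11 10
j stops at 5 (7), i stops at 2 (15); swap ⇒ 3 4 7 13 9 15 12 11 10
j stops at 4 (9), i stops at 3 (13); swap ⇒ 3 4 7 9 13 15 12 11 10
j stops at 3, i stops at 4; i≥j ⇒ return 3. arr=3 4 7 9 13 15 12 11 10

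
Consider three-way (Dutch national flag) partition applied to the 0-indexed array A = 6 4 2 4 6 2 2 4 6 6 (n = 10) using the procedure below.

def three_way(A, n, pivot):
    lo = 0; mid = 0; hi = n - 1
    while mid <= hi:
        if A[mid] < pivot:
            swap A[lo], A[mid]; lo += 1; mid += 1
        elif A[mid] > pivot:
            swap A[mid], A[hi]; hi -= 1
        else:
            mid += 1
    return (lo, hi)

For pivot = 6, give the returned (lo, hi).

(6, 9)

lo=0 mid=0 hi=9
6=6: mid=1
4<6: swap(0,1), lo=1 mid=2 ⇒ 4 6 2 4 6 2 2 4 6 6
2<6: swap(1,2), lo=2 mid=3 ⇒ 4 2 6 4 6 2 2 4 6 6
4<6: swap(2,3), lo=3 mid=4 ⇒ 4 2 4 6 6 2 2 4 6 6
6=6: mid=5
2<6: swap(3,5), lo=4 mid=6 ⇒ 4 2 4 2 6 6 2 4 6 6
2<6: swap(4,6), lo=5 mid=7 ⇒ 4 2 4 2 2 6 6 4 6 6
4<6: swap(5,7), lo=6 mid=8 ⇒ 4 2 4 2 2 4 6 6 6 6
6=6: mid=9
6=6: mid=10
done. lo=6 hi=9; A=4 2 4 2 2 4 6 6 6 6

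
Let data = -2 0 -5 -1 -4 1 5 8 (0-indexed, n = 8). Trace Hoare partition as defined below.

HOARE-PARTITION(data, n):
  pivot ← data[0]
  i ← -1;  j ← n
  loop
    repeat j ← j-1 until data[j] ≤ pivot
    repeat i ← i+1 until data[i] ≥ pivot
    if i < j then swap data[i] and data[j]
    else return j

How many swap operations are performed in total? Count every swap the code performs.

pivot=-2
j stops at 4 (-4), i stops at 0 (-2); swap ⇒ -4 0 -5 -1 -2 1 5 8
j stops at 2 (-5), i stops at 1 (0); swap ⇒ -4 -5 0 -1 -2 1 5 8
j stops at 1, i stops at 2; i≥j ⇒ return 1. data=-4 -5 0 -1 -2 1 5 8

2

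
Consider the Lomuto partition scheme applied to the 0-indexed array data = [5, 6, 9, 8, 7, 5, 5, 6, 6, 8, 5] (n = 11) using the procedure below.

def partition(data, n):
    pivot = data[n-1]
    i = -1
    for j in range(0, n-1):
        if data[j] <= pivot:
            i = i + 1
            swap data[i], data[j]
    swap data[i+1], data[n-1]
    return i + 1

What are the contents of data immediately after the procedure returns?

[5, 5, 5, 5, 7, 6, 9, 6, 6, 8, 8]

pivot=5, i=-1
j=0: 5≤5, i=0, swap(0,0) ⇒ [5, 6, 9, 8, 7, 5, 5, 6, 6, 8, 5]
j=1: 6>5, skip
j=2: 9>5, skip
j=3: 8>5, skip
j=4: 7>5, skip
j=5: 5≤5, i=1, swap(1,5) ⇒ [5, 5, 9, 8, 7, 6, 5, 6, 6, 8, 5]
j=6: 5≤5, i=2, swap(2,6) ⇒ [5, 5, 5, 8, 7, 6, 9, 6, 6, 8, 5]
j=7: 6>5, skip
j=8: 6>5, skip
j=9: 8>5, skip
swap(3,10) ⇒ [5, 5, 5, 5, 7, 6, 9, 6, 6, 8, 8]; return 3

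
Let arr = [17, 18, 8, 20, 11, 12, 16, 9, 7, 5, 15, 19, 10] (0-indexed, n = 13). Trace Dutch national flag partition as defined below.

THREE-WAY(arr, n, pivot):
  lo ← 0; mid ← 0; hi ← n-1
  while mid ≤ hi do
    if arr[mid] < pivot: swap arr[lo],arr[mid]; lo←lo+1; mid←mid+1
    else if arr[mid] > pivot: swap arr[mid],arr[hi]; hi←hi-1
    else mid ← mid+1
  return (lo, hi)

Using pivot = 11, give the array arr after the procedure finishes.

pivot = 11; lo=0, mid=0, hi=12
arr[mid]=17>11: swap arr[0],arr[12]; hi=11 → [10, 18, 8, 20, 11, 12, 16, 9, 7, 5, 15, 19, 17]
arr[mid]=10<11: swap arr[0],arr[0]; lo=1,mid=1 → [10, 18, 8, 20, 11, 12, 16, 9, 7, 5, 15, 19, 17]
arr[mid]=18>11: swap arr[1],arr[11]; hi=10 → [10, 19, 8, 20, 11, 12, 16, 9, 7, 5, 15, 18, 17]
arr[mid]=19>11: swap arr[1],arr[10]; hi=9 → [10, 15, 8, 20, 11, 12, 16, 9, 7, 5, 19, 18, 17]
arr[mid]=15>11: swap arr[1],arr[9]; hi=8 → [10, 5, 8, 20, 11, 12, 16, 9, 7, 15, 19, 18, 17]
arr[mid]=5<11: swap arr[1],arr[1]; lo=2,mid=2 → [10, 5, 8, 20, 11, 12, 16, 9, 7, 15, 19, 18, 17]
arr[mid]=8<11: swap arr[2],arr[2]; lo=3,mid=3 → [10, 5, 8, 20, 11, 12, 16, 9, 7, 15, 19, 18, 17]
arr[mid]=20>11: swap arr[3],arr[8]; hi=7 → [10, 5, 8, 7, 11, 12, 16, 9, 20, 15, 19, 18, 17]
arr[mid]=7<11: swap arr[3],arr[3]; lo=4,mid=4 → [10, 5, 8, 7, 11, 12, 16, 9, 20, 15, 19, 18, 17]
arr[mid]=11=11: mid=5
arr[mid]=12>11: swap arr[5],arr[7]; hi=6 → [10, 5, 8, 7, 11, 9, 16, 12, 20, 15, 19, 18, 17]
arr[mid]=9<11: swap arr[4],arr[5]; lo=5,mid=6 → [10, 5, 8, 7, 9, 11, 16, 12, 20, 15, 19, 18, 17]
arr[mid]=16>11: swap arr[6],arr[6]; hi=5 → [10, 5, 8, 7, 9, 11, 16, 12, 20, 15, 19, 18, 17]
end: lo=5, hi=5; arr = [10, 5, 8, 7, 9, 11, 16, 12, 20, 15, 19, 18, 17]

[10, 5, 8, 7, 9, 11, 16, 12, 20, 15, 19, 18, 17]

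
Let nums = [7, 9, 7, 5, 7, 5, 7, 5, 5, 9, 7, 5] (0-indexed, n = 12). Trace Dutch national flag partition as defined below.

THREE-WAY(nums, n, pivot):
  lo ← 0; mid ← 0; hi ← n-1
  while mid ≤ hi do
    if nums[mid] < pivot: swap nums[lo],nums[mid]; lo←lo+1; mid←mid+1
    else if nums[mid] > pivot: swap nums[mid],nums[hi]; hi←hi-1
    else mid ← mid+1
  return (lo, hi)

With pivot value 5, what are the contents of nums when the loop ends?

[5, 5, 5, 5, 5, 7, 7, 7, 9, 7, 9, 7]

pivot = 5; lo=0, mid=0, hi=11
nums[mid]=7>5: swap nums[0],nums[11]; hi=10 → [5, 9, 7, 5, 7, 5, 7, 5, 5, 9, 7, 7]
nums[mid]=5=5: mid=1
nums[mid]=9>5: swap nums[1],nums[10]; hi=9 → [5, 7, 7, 5, 7, 5, 7, 5, 5, 9, 9, 7]
nums[mid]=7>5: swap nums[1],nums[9]; hi=8 → [5, 9, 7, 5, 7, 5, 7, 5, 5, 7, 9, 7]
nums[mid]=9>5: swap nums[1],nums[8]; hi=7 → [5, 5, 7, 5, 7, 5, 7, 5, 9, 7, 9, 7]
nums[mid]=5=5: mid=2
nums[mid]=7>5: swap nums[2],nums[7]; hi=6 → [5, 5, 5, 5, 7, 5, 7, 7, 9, 7, 9, 7]
nums[mid]=5=5: mid=3
nums[mid]=5=5: mid=4
nums[mid]=7>5: swap nums[4],nums[6]; hi=5 → [5, 5, 5, 5, 7, 5, 7, 7, 9, 7, 9, 7]
nums[mid]=7>5: swap nums[4],nums[5]; hi=4 → [5, 5, 5, 5, 5, 7, 7, 7, 9, 7, 9, 7]
nums[mid]=5=5: mid=5
end: lo=0, hi=4; nums = [5, 5, 5, 5, 5, 7, 7, 7, 9, 7, 9, 7]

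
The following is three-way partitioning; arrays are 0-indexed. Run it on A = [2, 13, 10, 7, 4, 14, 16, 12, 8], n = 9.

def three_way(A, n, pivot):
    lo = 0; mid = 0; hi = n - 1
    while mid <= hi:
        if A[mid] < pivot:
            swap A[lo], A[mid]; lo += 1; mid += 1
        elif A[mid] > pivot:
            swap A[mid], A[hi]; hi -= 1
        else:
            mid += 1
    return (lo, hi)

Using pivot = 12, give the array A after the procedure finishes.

[2, 8, 10, 7, 4, 12, 16, 14, 13]

lo=0 mid=0 hi=8
2<12: swap(0,0), lo=1 mid=1 ⇒ [2, 13, 10, 7, 4, 14, 16, 12, 8]
13>12: swap(1,8), hi=7 ⇒ [2, 8, 10, 7, 4, 14, 16, 12, 13]
8<12: swap(1,1), lo=2 mid=2 ⇒ [2, 8, 10, 7, 4, 14, 16, 12, 13]
10<12: swap(2,2), lo=3 mid=3 ⇒ [2, 8, 10, 7, 4, 14, 16, 12, 13]
7<12: swap(3,3), lo=4 mid=4 ⇒ [2, 8, 10, 7, 4, 14, 16, 12, 13]
4<12: swap(4,4), lo=5 mid=5 ⇒ [2, 8, 10, 7, 4, 14, 16, 12, 13]
14>12: swap(5,7), hi=6 ⇒ [2, 8, 10, 7, 4, 12, 16, 14, 13]
12=12: mid=6
16>12: swap(6,6), hi=5 ⇒ [2, 8, 10, 7, 4, 12, 16, 14, 13]
done. lo=5 hi=5; A=[2, 8, 10, 7, 4, 12, 16, 14, 13]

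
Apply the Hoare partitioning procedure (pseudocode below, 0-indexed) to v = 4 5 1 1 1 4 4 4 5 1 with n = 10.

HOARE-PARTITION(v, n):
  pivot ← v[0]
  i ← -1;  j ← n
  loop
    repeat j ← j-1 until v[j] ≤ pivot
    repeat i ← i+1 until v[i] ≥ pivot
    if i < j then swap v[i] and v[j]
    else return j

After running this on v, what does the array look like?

1 4 1 1 1 4 4 5 5 4

pivot=4
j stops at 9 (1), i stops at 0 (4); swap ⇒ 1 5 1 1 1 4 4 4 5 4
j stops at 7 (4), i stops at 1 (5); swap ⇒ 1 4 1 1 1 4 4 5 5 4
j stops at 6 (4), i stops at 5 (4); swap ⇒ 1 4 1 1 1 4 4 5 5 4
j stops at 5, i stops at 6; i≥j ⇒ return 5. v=1 4 1 1 1 4 4 5 5 4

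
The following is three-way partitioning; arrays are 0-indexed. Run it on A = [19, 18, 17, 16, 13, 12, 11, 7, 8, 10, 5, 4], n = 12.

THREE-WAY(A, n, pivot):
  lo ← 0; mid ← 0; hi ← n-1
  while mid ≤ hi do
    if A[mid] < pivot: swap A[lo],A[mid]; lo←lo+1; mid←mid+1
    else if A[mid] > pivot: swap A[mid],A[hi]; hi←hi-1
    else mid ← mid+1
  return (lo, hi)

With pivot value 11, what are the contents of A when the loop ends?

[4, 5, 10, 8, 7, 11, 12, 13, 16, 17, 18, 19]

pivot = 11; lo=0, mid=0, hi=11
A[mid]=19>11: swap A[0],A[11]; hi=10 → [4, 18, 17, 16, 13, 12, 11, 7, 8, 10, 5, 19]
A[mid]=4<11: swap A[0],A[0]; lo=1,mid=1 → [4, 18, 17, 16, 13, 12, 11, 7, 8, 10, 5, 19]
A[mid]=18>11: swap A[1],A[10]; hi=9 → [4, 5, 17, 16, 13, 12, 11, 7, 8, 10, 18, 19]
A[mid]=5<11: swap A[1],A[1]; lo=2,mid=2 → [4, 5, 17, 16, 13, 12, 11, 7, 8, 10, 18, 19]
A[mid]=17>11: swap A[2],A[9]; hi=8 → [4, 5, 10, 16, 13, 12, 11, 7, 8, 17, 18, 19]
A[mid]=10<11: swap A[2],A[2]; lo=3,mid=3 → [4, 5, 10, 16, 13, 12, 11, 7, 8, 17, 18, 19]
A[mid]=16>11: swap A[3],A[8]; hi=7 → [4, 5, 10, 8, 13, 12, 11, 7, 16, 17, 18, 19]
A[mid]=8<11: swap A[3],A[3]; lo=4,mid=4 → [4, 5, 10, 8, 13, 12, 11, 7, 16, 17, 18, 19]
A[mid]=13>11: swap A[4],A[7]; hi=6 → [4, 5, 10, 8, 7, 12, 11, 13, 16, 17, 18, 19]
A[mid]=7<11: swap A[4],A[4]; lo=5,mid=5 → [4, 5, 10, 8, 7, 12, 11, 13, 16, 17, 18, 19]
A[mid]=12>11: swap A[5],A[6]; hi=5 → [4, 5, 10, 8, 7, 11, 12, 13, 16, 17, 18, 19]
A[mid]=11=11: mid=6
end: lo=5, hi=5; A = [4, 5, 10, 8, 7, 11, 12, 13, 16, 17, 18, 19]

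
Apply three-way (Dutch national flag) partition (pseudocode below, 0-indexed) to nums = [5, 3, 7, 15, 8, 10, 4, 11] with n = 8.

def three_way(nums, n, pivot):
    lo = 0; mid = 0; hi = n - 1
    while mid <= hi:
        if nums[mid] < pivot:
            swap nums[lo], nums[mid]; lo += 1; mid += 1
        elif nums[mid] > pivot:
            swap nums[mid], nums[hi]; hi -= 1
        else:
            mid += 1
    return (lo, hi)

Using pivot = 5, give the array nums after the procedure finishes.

[3, 4, 5, 8, 10, 15, 11, 7]

lo=0 mid=0 hi=7
5=5: mid=1
3<5: swap(0,1), lo=1 mid=2 ⇒ [3, 5, 7, 15, 8, 10, 4, 11]
7>5: swap(2,7), hi=6 ⇒ [3, 5, 11, 15, 8, 10, 4, 7]
11>5: swap(2,6), hi=5 ⇒ [3, 5, 4, 15, 8, 10, 11, 7]
4<5: swap(1,2), lo=2 mid=3 ⇒ [3, 4, 5, 15, 8, 10, 11, 7]
15>5: swap(3,5), hi=4 ⇒ [3, 4, 5, 10, 8, 15, 11, 7]
10>5: swap(3,4), hi=3 ⇒ [3, 4, 5, 8, 10, 15, 11, 7]
8>5: swap(3,3), hi=2 ⇒ [3, 4, 5, 8, 10, 15, 11, 7]
done. lo=2 hi=2; nums=[3, 4, 5, 8, 10, 15, 11, 7]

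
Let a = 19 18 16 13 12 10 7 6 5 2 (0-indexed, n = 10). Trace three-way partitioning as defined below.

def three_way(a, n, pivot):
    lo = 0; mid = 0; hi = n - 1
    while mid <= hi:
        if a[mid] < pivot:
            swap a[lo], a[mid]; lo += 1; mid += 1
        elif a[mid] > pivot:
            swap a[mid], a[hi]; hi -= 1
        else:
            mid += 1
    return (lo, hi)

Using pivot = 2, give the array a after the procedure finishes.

2 16 13 12 10 7 6 5 18 19

lo=0 mid=0 hi=9
19>2: swap(0,9), hi=8 ⇒ 2 18 16 13 12 10 7 6 5 19
2=2: mid=1
18>2: swap(1,8), hi=7 ⇒ 2 5 16 13 12 10 7 6 18 19
5>2: swap(1,7), hi=6 ⇒ 2 6 16 13 12 10 7 5 18 19
6>2: swap(1,6), hi=5 ⇒ 2 7 16 13 12 10 6 5 18 19
7>2: swap(1,5), hi=4 ⇒ 2 10 16 13 12 7 6 5 18 19
10>2: swap(1,4), hi=3 ⇒ 2 12 16 13 10 7 6 5 18 19
12>2: swap(1,3), hi=2 ⇒ 2 13 16 12 10 7 6 5 18 19
13>2: swap(1,2), hi=1 ⇒ 2 16 13 12 10 7 6 5 18 19
16>2: swap(1,1), hi=0 ⇒ 2 16 13 12 10 7 6 5 18 19
done. lo=0 hi=0; a=2 16 13 12 10 7 6 5 18 19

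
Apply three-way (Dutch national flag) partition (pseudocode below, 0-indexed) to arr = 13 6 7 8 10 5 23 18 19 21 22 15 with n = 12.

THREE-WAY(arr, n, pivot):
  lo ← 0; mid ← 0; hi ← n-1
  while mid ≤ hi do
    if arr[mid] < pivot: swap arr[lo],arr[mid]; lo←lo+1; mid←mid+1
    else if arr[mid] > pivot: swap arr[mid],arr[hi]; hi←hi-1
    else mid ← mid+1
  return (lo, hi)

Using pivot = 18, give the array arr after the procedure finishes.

13 6 7 8 10 5 15 18 21 22 19 23

lo=0 mid=0 hi=11
13<18: swap(0,0), lo=1 mid=1 ⇒ 13 6 7 8 10 5 23 18 19 21 22 15
6<18: swap(1,1), lo=2 mid=2 ⇒ 13 6 7 8 10 5 23 18 19 21 22 15
7<18: swap(2,2), lo=3 mid=3 ⇒ 13 6 7 8 10 5 23 18 19 21 22 15
8<18: swap(3,3), lo=4 mid=4 ⇒ 13 6 7 8 10 5 23 18 19 21 22 15
10<18: swap(4,4), lo=5 mid=5 ⇒ 13 6 7 8 10 5 23 18 19 21 22 15
5<18: swap(5,5), lo=6 mid=6 ⇒ 13 6 7 8 10 5 23 18 19 21 22 15
23>18: swap(6,11), hi=10 ⇒ 13 6 7 8 10 5 15 18 19 21 22 23
15<18: swap(6,6), lo=7 mid=7 ⇒ 13 6 7 8 10 5 15 18 19 21 22 23
18=18: mid=8
19>18: swap(8,10), hi=9 ⇒ 13 6 7 8 10 5 15 18 22 21 19 23
22>18: swap(8,9), hi=8 ⇒ 13 6 7 8 10 5 15 18 21 22 19 23
21>18: swap(8,8), hi=7 ⇒ 13 6 7 8 10 5 15 18 21 22 19 23
done. lo=7 hi=7; arr=13 6 7 8 10 5 15 18 21 22 19 23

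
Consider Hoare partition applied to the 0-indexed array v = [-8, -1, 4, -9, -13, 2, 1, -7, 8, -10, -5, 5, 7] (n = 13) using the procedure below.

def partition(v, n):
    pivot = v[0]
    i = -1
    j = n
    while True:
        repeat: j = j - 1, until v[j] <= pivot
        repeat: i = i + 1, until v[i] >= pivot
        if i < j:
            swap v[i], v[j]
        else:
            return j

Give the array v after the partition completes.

pivot=-8
j stops at 9 (-10), i stops at 0 (-8); swap ⇒ [-10, -1, 4, -9, -13, 2, 1, -7, 8, -8, -5, 5, 7]
j stops at 4 (-13), i stops at 1 (-1); swap ⇒ [-10, -13, 4, -9, -1, 2, 1, -7, 8, -8, -5, 5, 7]
j stops at 3 (-9), i stops at 2 (4); swap ⇒ [-10, -13, -9, 4, -1, 2, 1, -7, 8, -8, -5, 5, 7]
j stops at 2, i stops at 3; i≥j ⇒ return 2. v=[-10, -13, -9, 4, -1, 2, 1, -7, 8, -8, -5, 5, 7]

[-10, -13, -9, 4, -1, 2, 1, -7, 8, -8, -5, 5, 7]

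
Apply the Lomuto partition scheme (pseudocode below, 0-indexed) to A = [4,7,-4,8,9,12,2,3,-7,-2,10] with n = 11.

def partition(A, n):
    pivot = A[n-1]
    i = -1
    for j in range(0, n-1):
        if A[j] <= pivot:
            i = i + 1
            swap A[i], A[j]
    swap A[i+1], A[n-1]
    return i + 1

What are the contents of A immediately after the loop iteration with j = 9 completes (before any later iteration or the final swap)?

[4,7,-4,8,9,2,3,-7,-2,12,10]

pivot = A[10] = 10; i = -1
j=0: A[0]=4 ≤ 10 → i=0, swap A[0],A[0] (no change) → [4,7,-4,8,9,12,2,3,-7,-2,10]
j=1: A[1]=7 ≤ 10 → i=1, swap A[1],A[1] (no change) → [4,7,-4,8,9,12,2,3,-7,-2,10]
j=2: A[2]=-4 ≤ 10 → i=2, swap A[2],A[2] (no change) → [4,7,-4,8,9,12,2,3,-7,-2,10]
j=3: A[3]=8 ≤ 10 → i=3, swap A[3],A[3] (no change) → [4,7,-4,8,9,12,2,3,-7,-2,10]
j=4: A[4]=9 ≤ 10 → i=4, swap A[4],A[4] (no change) → [4,7,-4,8,9,12,2,3,-7,-2,10]
j=5: A[5]=12 > 10 → no swap
j=6: A[6]=2 ≤ 10 → i=5, swap A[5],A[6] → [4,7,-4,8,9,2,12,3,-7,-2,10]
j=7: A[7]=3 ≤ 10 → i=6, swap A[6],A[7] → [4,7,-4,8,9,2,3,12,-7,-2,10]
j=8: A[8]=-7 ≤ 10 → i=7, swap A[7],A[8] → [4,7,-4,8,9,2,3,-7,12,-2,10]
j=9: A[9]=-2 ≤ 10 → i=8, swap A[8],A[9] → [4,7,-4,8,9,2,3,-7,-2,12,10]
(after j=9) A = [4,7,-4,8,9,2,3,-7,-2,12,10]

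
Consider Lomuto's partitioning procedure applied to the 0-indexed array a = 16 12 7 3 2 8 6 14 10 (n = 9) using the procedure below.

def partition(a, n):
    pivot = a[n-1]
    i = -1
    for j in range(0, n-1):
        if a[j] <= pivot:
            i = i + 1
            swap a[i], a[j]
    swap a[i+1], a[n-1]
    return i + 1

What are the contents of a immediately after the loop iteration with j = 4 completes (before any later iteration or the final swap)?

7 3 2 12 16 8 6 14 10

pivot=10, i=-1
j=0: 16>10, skip
j=1: 12>10, skip
j=2: 7≤10, i=0, swap(0,2) ⇒ 7 12 16 3 2 8 6 14 10
j=3: 3≤10, i=1, swap(1,3) ⇒ 7 3 16 12 2 8 6 14 10
j=4: 2≤10, i=2, swap(2,4) ⇒ 7 3 2 12 16 8 6 14 10
(after j=4) a = 7 3 2 12 16 8 6 14 10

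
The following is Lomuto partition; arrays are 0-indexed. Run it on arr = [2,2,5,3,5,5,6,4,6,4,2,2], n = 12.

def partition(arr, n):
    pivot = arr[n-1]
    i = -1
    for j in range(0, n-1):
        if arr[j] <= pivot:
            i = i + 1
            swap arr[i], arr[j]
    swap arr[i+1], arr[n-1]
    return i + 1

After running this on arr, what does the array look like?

pivot=2, i=-1
j=0: 2≤2, i=0, swap(0,0) ⇒ [2,2,5,3,5,5,6,4,6,4,2,2]
j=1: 2≤2, i=1, swap(1,1) ⇒ [2,2,5,3,5,5,6,4,6,4,2,2]
j=2: 5>2, skip
j=3: 3>2, skip
j=4: 5>2, skip
j=5: 5>2, skip
j=6: 6>2, skip
j=7: 4>2, skip
j=8: 6>2, skip
j=9: 4>2, skip
j=10: 2≤2, i=2, swap(2,10) ⇒ [2,2,2,3,5,5,6,4,6,4,5,2]
swap(3,11) ⇒ [2,2,2,2,5,5,6,4,6,4,5,3]; return 3

[2,2,2,2,5,5,6,4,6,4,5,3]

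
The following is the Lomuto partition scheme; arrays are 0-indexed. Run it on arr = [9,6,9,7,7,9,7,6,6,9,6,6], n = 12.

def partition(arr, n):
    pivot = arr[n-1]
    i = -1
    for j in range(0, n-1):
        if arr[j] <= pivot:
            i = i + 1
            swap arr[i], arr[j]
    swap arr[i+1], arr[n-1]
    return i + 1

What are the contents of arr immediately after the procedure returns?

pivot=6, i=-1
j=0: 9>6, skip
j=1: 6≤6, i=0, swap(0,1) ⇒ [6,9,9,7,7,9,7,6,6,9,6,6]
j=2: 9>6, skip
j=3: 7>6, skip
j=4: 7>6, skip
j=5: 9>6, skip
j=6: 7>6, skip
j=7: 6≤6, i=1, swap(1,7) ⇒ [6,6,9,7,7,9,7,9,6,9,6,6]
j=8: 6≤6, i=2, swap(2,8) ⇒ [6,6,6,7,7,9,7,9,9,9,6,6]
j=9: 9>6, skip
j=10: 6≤6, i=3, swap(3,10) ⇒ [6,6,6,6,7,9,7,9,9,9,7,6]
swap(4,11) ⇒ [6,6,6,6,6,9,7,9,9,9,7,7]; return 4

[6,6,6,6,6,9,7,9,9,9,7,7]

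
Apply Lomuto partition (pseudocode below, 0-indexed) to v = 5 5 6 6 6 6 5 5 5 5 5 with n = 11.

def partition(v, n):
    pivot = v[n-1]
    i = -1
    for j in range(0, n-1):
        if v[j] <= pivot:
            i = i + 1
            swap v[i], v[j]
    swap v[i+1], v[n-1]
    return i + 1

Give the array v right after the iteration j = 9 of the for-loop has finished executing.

5 5 5 5 5 5 6 6 6 6 5

pivot=5, i=-1
j=0: 5≤5, i=0, swap(0,0) ⇒ 5 5 6 6 6 6 5 5 5 5 5
j=1: 5≤5, i=1, swap(1,1) ⇒ 5 5 6 6 6 6 5 5 5 5 5
j=2: 6>5, skip
j=3: 6>5, skip
j=4: 6>5, skip
j=5: 6>5, skip
j=6: 5≤5, i=2, swap(2,6) ⇒ 5 5 5 6 6 6 6 5 5 5 5
j=7: 5≤5, i=3, swap(3,7) ⇒ 5 5 5 5 6 6 6 6 5 5 5
j=8: 5≤5, i=4, swap(4,8) ⇒ 5 5 5 5 5 6 6 6 6 5 5
j=9: 5≤5, i=5, swap(5,9) ⇒ 5 5 5 5 5 5 6 6 6 6 5
(after j=9) v = 5 5 5 5 5 5 6 6 6 6 5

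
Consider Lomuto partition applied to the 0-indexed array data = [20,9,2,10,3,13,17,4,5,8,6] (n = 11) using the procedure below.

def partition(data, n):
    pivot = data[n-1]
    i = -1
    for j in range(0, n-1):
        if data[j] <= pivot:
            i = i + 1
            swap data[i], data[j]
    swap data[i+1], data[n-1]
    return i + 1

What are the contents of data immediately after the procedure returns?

[2,3,4,5,6,13,17,20,10,8,9]

pivot=6, i=-1
j=0: 20>6, skip
j=1: 9>6, skip
j=2: 2≤6, i=0, swap(0,2) ⇒ [2,9,20,10,3,13,17,4,5,8,6]
j=3: 10>6, skip
j=4: 3≤6, i=1, swap(1,4) ⇒ [2,3,20,10,9,13,17,4,5,8,6]
j=5: 13>6, skip
j=6: 17>6, skip
j=7: 4≤6, i=2, swap(2,7) ⇒ [2,3,4,10,9,13,17,20,5,8,6]
j=8: 5≤6, i=3, swap(3,8) ⇒ [2,3,4,5,9,13,17,20,10,8,6]
j=9: 8>6, skip
swap(4,10) ⇒ [2,3,4,5,6,13,17,20,10,8,9]; return 4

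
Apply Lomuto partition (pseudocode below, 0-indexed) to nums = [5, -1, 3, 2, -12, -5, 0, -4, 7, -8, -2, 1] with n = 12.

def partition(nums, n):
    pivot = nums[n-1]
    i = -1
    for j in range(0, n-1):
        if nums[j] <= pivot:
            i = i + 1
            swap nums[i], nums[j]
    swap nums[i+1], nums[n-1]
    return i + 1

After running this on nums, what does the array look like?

pivot = nums[11] = 1; i = -1
j=0: nums[0]=5 > 1 → no swap
j=1: nums[1]=-1 ≤ 1 → i=0, swap nums[0],nums[1] → [-1, 5, 3, 2, -12, -5, 0, -4, 7, -8, -2, 1]
j=2: nums[2]=3 > 1 → no swap
j=3: nums[3]=2 > 1 → no swap
j=4: nums[4]=-12 ≤ 1 → i=1, swap nums[1],nums[4] → [-1, -12, 3, 2, 5, -5, 0, -4, 7, -8, -2, 1]
j=5: nums[5]=-5 ≤ 1 → i=2, swap nums[2],nums[5] → [-1, -12, -5, 2, 5, 3, 0, -4, 7, -8, -2, 1]
j=6: nums[6]=0 ≤ 1 → i=3, swap nums[3],nums[6] → [-1, -12, -5, 0, 5, 3, 2, -4, 7, -8, -2, 1]
j=7: nums[7]=-4 ≤ 1 → i=4, swap nums[4],nums[7] → [-1, -12, -5, 0, -4, 3, 2, 5, 7, -8, -2, 1]
j=8: nums[8]=7 > 1 → no swap
j=9: nums[9]=-8 ≤ 1 → i=5, swap nums[5],nums[9] → [-1, -12, -5, 0, -4, -8, 2, 5, 7, 3, -2, 1]
j=10: nums[10]=-2 ≤ 1 → i=6, swap nums[6],nums[10] → [-1, -12, -5, 0, -4, -8, -2, 5, 7, 3, 2, 1]
final swap nums[7],nums[11] → [-1, -12, -5, 0, -4, -8, -2, 1, 7, 3, 2, 5]; return 7

[-1, -12, -5, 0, -4, -8, -2, 1, 7, 3, 2, 5]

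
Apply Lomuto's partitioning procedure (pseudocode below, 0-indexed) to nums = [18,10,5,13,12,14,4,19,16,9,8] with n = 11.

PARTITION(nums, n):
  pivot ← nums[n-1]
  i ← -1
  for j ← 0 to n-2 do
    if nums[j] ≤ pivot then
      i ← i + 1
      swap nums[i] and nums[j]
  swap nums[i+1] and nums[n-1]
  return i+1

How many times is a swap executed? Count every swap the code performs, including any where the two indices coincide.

3

pivot = nums[10] = 8; i = -1
j=0: nums[0]=18 > 8 → no swap
j=1: nums[1]=10 > 8 → no swap
j=2: nums[2]=5 ≤ 8 → i=0, swap nums[0],nums[2] → [5,10,18,13,12,14,4,19,16,9,8]
j=3: nums[3]=13 > 8 → no swap
j=4: nums[4]=12 > 8 → no swap
j=5: nums[5]=14 > 8 → no swap
j=6: nums[6]=4 ≤ 8 → i=1, swap nums[1],nums[6] → [5,4,18,13,12,14,10,19,16,9,8]
j=7: nums[7]=19 > 8 → no swap
j=8: nums[8]=16 > 8 → no swap
j=9: nums[9]=9 > 8 → no swap
final swap nums[2],nums[10] → [5,4,8,13,12,14,10,19,16,9,18]; return 2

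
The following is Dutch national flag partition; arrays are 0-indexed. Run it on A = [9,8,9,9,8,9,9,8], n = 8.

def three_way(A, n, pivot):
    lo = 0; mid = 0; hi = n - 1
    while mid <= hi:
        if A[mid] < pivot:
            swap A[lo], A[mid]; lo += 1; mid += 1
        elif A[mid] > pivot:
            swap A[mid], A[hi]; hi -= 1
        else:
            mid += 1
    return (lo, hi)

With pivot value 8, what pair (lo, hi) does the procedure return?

lo=0 mid=0 hi=7
9>8: swap(0,7), hi=6 ⇒ [8,8,9,9,8,9,9,9]
8=8: mid=1
8=8: mid=2
9>8: swap(2,6), hi=5 ⇒ [8,8,9,9,8,9,9,9]
9>8: swap(2,5), hi=4 ⇒ [8,8,9,9,8,9,9,9]
9>8: swap(2,4), hi=3 ⇒ [8,8,8,9,9,9,9,9]
8=8: mid=3
9>8: swap(3,3), hi=2 ⇒ [8,8,8,9,9,9,9,9]
done. lo=0 hi=2; A=[8,8,8,9,9,9,9,9]

(0, 2)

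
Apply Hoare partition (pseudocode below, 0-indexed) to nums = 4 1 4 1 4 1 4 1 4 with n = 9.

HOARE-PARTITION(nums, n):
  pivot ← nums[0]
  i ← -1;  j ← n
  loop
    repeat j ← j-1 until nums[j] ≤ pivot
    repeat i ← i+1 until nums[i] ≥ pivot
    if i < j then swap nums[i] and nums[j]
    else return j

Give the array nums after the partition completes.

pivot = nums[0] = 4; i = -1, j = 9
j→8 (nums[8]=4≤4), i→0 (nums[0]=4≥4); i<j, swap → 4 1 4 1 4 1 4 1 4
j→7 (nums[7]=1≤4), i→2 (nums[2]=4≥4); i<j, swap → 4 1 1 1 4 1 4 4 4
j→6 (nums[6]=4≤4), i→4 (nums[4]=4≥4); i<j, swap → 4 1 1 1 4 1 4 4 4
j→5, i→6; i≥j, return j=5. nums = 4 1 1 1 4 1 4 4 4

4 1 1 1 4 1 4 4 4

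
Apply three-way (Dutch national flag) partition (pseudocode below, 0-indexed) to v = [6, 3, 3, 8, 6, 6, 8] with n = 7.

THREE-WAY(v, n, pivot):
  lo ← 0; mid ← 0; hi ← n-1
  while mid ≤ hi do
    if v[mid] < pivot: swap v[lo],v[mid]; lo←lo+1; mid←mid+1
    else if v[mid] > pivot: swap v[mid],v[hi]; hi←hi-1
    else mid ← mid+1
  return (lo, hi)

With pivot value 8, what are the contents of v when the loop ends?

[6, 3, 3, 6, 6, 8, 8]

pivot = 8; lo=0, mid=0, hi=6
v[mid]=6<8: swap v[0],v[0]; lo=1,mid=1 → [6, 3, 3, 8, 6, 6, 8]
v[mid]=3<8: swap v[1],v[1]; lo=2,mid=2 → [6, 3, 3, 8, 6, 6, 8]
v[mid]=3<8: swap v[2],v[2]; lo=3,mid=3 → [6, 3, 3, 8, 6, 6, 8]
v[mid]=8=8: mid=4
v[mid]=6<8: swap v[3],v[4]; lo=4,mid=5 → [6, 3, 3, 6, 8, 6, 8]
v[mid]=6<8: swap v[4],v[5]; lo=5,mid=6 → [6, 3, 3, 6, 6, 8, 8]
v[mid]=8=8: mid=7
end: lo=5, hi=6; v = [6, 3, 3, 6, 6, 8, 8]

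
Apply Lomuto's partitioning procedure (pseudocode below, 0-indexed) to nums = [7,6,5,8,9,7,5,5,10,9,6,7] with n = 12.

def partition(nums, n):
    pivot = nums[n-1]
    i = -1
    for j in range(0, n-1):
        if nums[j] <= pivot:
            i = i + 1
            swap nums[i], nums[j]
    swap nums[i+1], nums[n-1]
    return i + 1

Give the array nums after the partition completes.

[7,6,5,7,5,5,6,7,10,9,9,8]

pivot = nums[11] = 7; i = -1
j=0: nums[0]=7 ≤ 7 → i=0, swap nums[0],nums[0] (no change) → [7,6,5,8,9,7,5,5,10,9,6,7]
j=1: nums[1]=6 ≤ 7 → i=1, swap nums[1],nums[1] (no change) → [7,6,5,8,9,7,5,5,10,9,6,7]
j=2: nums[2]=5 ≤ 7 → i=2, swap nums[2],nums[2] (no change) → [7,6,5,8,9,7,5,5,10,9,6,7]
j=3: nums[3]=8 > 7 → no swap
j=4: nums[4]=9 > 7 → no swap
j=5: nums[5]=7 ≤ 7 → i=3, swap nums[3],nums[5] → [7,6,5,7,9,8,5,5,10,9,6,7]
j=6: nums[6]=5 ≤ 7 → i=4, swap nums[4],nums[6] → [7,6,5,7,5,8,9,5,10,9,6,7]
j=7: nums[7]=5 ≤ 7 → i=5, swap nums[5],nums[7] → [7,6,5,7,5,5,9,8,10,9,6,7]
j=8: nums[8]=10 > 7 → no swap
j=9: nums[9]=9 > 7 → no swap
j=10: nums[10]=6 ≤ 7 → i=6, swap nums[6],nums[10] → [7,6,5,7,5,5,6,8,10,9,9,7]
final swap nums[7],nums[11] → [7,6,5,7,5,5,6,7,10,9,9,8]; return 7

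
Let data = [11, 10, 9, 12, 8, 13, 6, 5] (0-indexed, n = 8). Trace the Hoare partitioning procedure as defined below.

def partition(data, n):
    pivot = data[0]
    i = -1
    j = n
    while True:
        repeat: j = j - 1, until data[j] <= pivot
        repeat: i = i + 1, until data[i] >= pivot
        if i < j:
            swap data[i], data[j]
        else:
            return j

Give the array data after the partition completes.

pivot=11
j stops at 7 (5), i stops at 0 (11); swap ⇒ [5, 10, 9, 12, 8, 13, 6, 11]
j stops at 6 (6), i stops at 3 (12); swap ⇒ [5, 10, 9, 6, 8, 13, 12, 11]
j stops at 4, i stops at 5; i≥j ⇒ return 4. data=[5, 10, 9, 6, 8, 13, 12, 11]

[5, 10, 9, 6, 8, 13, 12, 11]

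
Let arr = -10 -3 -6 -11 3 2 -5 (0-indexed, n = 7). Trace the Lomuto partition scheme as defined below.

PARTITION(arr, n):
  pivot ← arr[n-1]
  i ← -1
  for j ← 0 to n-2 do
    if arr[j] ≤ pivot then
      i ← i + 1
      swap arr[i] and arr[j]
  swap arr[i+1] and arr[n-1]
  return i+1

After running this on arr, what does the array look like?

-10 -6 -11 -5 3 2 -3

pivot = arr[6] = -5; i = -1
j=0: arr[0]=-10 ≤ -5 → i=0, swap arr[0],arr[0] (no change) → -10 -3 -6 -11 3 2 -5
j=1: arr[1]=-3 > -5 → no swap
j=2: arr[2]=-6 ≤ -5 → i=1, swap arr[1],arr[2] → -10 -6 -3 -11 3 2 -5
j=3: arr[3]=-11 ≤ -5 → i=2, swap arr[2],arr[3] → -10 -6 -11 -3 3 2 -5
j=4: arr[4]=3 > -5 → no swap
j=5: arr[5]=2 > -5 → no swap
final swap arr[3],arr[6] → -10 -6 -11 -5 3 2 -3; return 3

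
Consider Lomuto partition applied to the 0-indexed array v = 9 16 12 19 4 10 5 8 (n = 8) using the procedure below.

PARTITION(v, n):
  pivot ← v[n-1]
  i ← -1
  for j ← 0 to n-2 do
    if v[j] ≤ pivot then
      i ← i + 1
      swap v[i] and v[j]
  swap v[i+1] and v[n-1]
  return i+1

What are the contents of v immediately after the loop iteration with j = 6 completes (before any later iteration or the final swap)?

pivot=8, i=-1
j=0: 9>8, skip
j=1: 16>8, skip
j=2: 12>8, skip
j=3: 19>8, skip
j=4: 4≤8, i=0, swap(0,4) ⇒ 4 16 12 19 9 10 5 8
j=5: 10>8, skip
j=6: 5≤8, i=1, swap(1,6) ⇒ 4 5 12 19 9 10 16 8
(after j=6) v = 4 5 12 19 9 10 16 8

4 5 12 19 9 10 16 8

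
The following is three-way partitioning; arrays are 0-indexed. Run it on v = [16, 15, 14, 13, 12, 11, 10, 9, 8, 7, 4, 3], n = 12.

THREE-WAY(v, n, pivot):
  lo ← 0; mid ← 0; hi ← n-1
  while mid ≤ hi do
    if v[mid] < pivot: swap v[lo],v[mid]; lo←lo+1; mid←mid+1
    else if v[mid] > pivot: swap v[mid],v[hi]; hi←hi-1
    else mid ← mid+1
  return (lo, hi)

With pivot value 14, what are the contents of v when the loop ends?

lo=0 mid=0 hi=11
16>14: swap(0,11), hi=10 ⇒ [3, 15, 14, 13, 12, 11, 10, 9, 8, 7, 4, 16]
3<14: swap(0,0), lo=1 mid=1 ⇒ [3, 15, 14, 13, 12, 11, 10, 9, 8, 7, 4, 16]
15>14: swap(1,10), hi=9 ⇒ [3, 4, 14, 13, 12, 11, 10, 9, 8, 7, 15, 16]
4<14: swap(1,1), lo=2 mid=2 ⇒ [3, 4, 14, 13, 12, 11, 10, 9, 8, 7, 15, 16]
14=14: mid=3
13<14: swap(2,3), lo=3 mid=4 ⇒ [3, 4, 13, 14, 12, 11, 10, 9, 8, 7, 15, 16]
12<14: swap(3,4), lo=4 mid=5 ⇒ [3, 4, 13, 12, 14, 11, 10, 9, 8, 7, 15, 16]
11<14: swap(4,5), lo=5 mid=6 ⇒ [3, 4, 13, 12, 11, 14, 10, 9, 8, 7, 15, 16]
10<14: swap(5,6), lo=6 mid=7 ⇒ [3, 4, 13, 12, 11, 10, 14, 9, 8, 7, 15, 16]
9<14: swap(6,7), lo=7 mid=8 ⇒ [3, 4, 13, 12, 11, 10, 9, 14, 8, 7, 15, 16]
8<14: swap(7,8), lo=8 mid=9 ⇒ [3, 4, 13, 12, 11, 10, 9, 8, 14, 7, 15, 16]
7<14: swap(8,9), lo=9 mid=10 ⇒ [3, 4, 13, 12, 11, 10, 9, 8, 7, 14, 15, 16]
done. lo=9 hi=9; v=[3, 4, 13, 12, 11, 10, 9, 8, 7, 14, 15, 16]

[3, 4, 13, 12, 11, 10, 9, 8, 7, 14, 15, 16]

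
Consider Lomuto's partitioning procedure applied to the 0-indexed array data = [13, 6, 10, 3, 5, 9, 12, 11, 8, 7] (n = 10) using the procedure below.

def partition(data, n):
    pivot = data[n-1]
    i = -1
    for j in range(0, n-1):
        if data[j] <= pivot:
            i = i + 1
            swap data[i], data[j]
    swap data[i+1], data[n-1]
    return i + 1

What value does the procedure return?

3

pivot=7, i=-1
j=0: 13>7, skip
j=1: 6≤7, i=0, swap(0,1) ⇒ [6, 13, 10, 3, 5, 9, 12, 11, 8, 7]
j=2: 10>7, skip
j=3: 3≤7, i=1, swap(1,3) ⇒ [6, 3, 10, 13, 5, 9, 12, 11, 8, 7]
j=4: 5≤7, i=2, swap(2,4) ⇒ [6, 3, 5, 13, 10, 9, 12, 11, 8, 7]
j=5: 9>7, skip
j=6: 12>7, skip
j=7: 11>7, skip
j=8: 8>7, skip
swap(3,9) ⇒ [6, 3, 5, 7, 10, 9, 12, 11, 8, 13]; return 3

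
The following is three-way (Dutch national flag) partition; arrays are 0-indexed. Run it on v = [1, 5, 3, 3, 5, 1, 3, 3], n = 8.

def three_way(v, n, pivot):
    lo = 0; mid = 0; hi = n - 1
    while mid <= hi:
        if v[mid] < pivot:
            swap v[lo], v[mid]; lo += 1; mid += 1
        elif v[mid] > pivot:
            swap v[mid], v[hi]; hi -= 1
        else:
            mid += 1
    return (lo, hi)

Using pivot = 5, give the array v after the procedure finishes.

[1, 3, 3, 1, 3, 3, 5, 5]

pivot = 5; lo=0, mid=0, hi=7
v[mid]=1<5: swap v[0],v[0]; lo=1,mid=1 → [1, 5, 3, 3, 5, 1, 3, 3]
v[mid]=5=5: mid=2
v[mid]=3<5: swap v[1],v[2]; lo=2,mid=3 → [1, 3, 5, 3, 5, 1, 3, 3]
v[mid]=3<5: swap v[2],v[3]; lo=3,mid=4 → [1, 3, 3, 5, 5, 1, 3, 3]
v[mid]=5=5: mid=5
v[mid]=1<5: swap v[3],v[5]; lo=4,mid=6 → [1, 3, 3, 1, 5, 5, 3, 3]
v[mid]=3<5: swap v[4],v[6]; lo=5,mid=7 → [1, 3, 3, 1, 3, 5, 5, 3]
v[mid]=3<5: swap v[5],v[7]; lo=6,mid=8 → [1, 3, 3, 1, 3, 3, 5, 5]
end: lo=6, hi=7; v = [1, 3, 3, 1, 3, 3, 5, 5]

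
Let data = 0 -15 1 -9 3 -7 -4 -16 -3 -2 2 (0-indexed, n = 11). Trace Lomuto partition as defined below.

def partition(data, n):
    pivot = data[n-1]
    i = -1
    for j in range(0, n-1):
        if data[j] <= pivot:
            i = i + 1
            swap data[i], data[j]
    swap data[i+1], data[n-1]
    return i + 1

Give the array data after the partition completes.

pivot=2, i=-1
j=0: 0≤2, i=0, swap(0,0) ⇒ 0 -15 1 -9 3 -7 -4 -16 -3 -2 2
j=1: -15≤2, i=1, swap(1,1) ⇒ 0 -15 1 -9 3 -7 -4 -16 -3 -2 2
j=2: 1≤2, i=2, swap(2,2) ⇒ 0 -15 1 -9 3 -7 -4 -16 -3 -2 2
j=3: -9≤2, i=3, swap(3,3) ⇒ 0 -15 1 -9 3 -7 -4 -16 -3 -2 2
j=4: 3>2, skip
j=5: -7≤2, i=4, swap(4,5) ⇒ 0 -15 1 -9 -7 3 -4 -16 -3 -2 2
j=6: -4≤2, i=5, swap(5,6) ⇒ 0 -15 1 -9 -7 -4 3 -16 -3 -2 2
j=7: -16≤2, i=6, swap(6,7) ⇒ 0 -15 1 -9 -7 -4 -16 3 -3 -2 2
j=8: -3≤2, i=7, swap(7,8) ⇒ 0 -15 1 -9 -7 -4 -16 -3 3 -2 2
j=9: -2≤2, i=8, swap(8,9) ⇒ 0 -15 1 -9 -7 -4 -16 -3 -2 3 2
swap(9,10) ⇒ 0 -15 1 -9 -7 -4 -16 -3 -2 2 3; return 9

0 -15 1 -9 -7 -4 -16 -3 -2 2 3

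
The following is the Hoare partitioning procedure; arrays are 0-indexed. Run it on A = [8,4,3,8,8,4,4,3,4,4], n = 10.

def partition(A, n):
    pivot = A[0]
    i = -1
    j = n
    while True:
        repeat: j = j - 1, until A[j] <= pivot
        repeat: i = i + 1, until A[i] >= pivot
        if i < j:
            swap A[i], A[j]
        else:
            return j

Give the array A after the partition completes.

[4,4,3,4,3,4,4,8,8,8]

pivot=8
j stops at 9 (4), i stops at 0 (8); swap ⇒ [4,4,3,8,8,4,4,3,4,8]
j stops at 8 (4), i stops at 3 (8); swap ⇒ [4,4,3,4,8,4,4,3,8,8]
j stops at 7 (3), i stops at 4 (8); swap ⇒ [4,4,3,4,3,4,4,8,8,8]
j stops at 6, i stops at 7; i≥j ⇒ return 6. A=[4,4,3,4,3,4,4,8,8,8]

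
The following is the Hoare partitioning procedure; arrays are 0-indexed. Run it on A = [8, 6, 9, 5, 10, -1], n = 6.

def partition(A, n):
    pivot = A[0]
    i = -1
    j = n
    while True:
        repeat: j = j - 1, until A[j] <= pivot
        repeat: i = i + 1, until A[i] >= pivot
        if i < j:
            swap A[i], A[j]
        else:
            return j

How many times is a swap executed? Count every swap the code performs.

pivot = A[0] = 8; i = -1, j = 6
j→5 (A[5]=-1≤8), i→0 (A[0]=8≥8); i<j, swap → [-1, 6, 9, 5, 10, 8]
j→3 (A[3]=5≤8), i→2 (A[2]=9≥8); i<j, swap → [-1, 6, 5, 9, 10, 8]
j→2, i→3; i≥j, return j=2. A = [-1, 6, 5, 9, 10, 8]

2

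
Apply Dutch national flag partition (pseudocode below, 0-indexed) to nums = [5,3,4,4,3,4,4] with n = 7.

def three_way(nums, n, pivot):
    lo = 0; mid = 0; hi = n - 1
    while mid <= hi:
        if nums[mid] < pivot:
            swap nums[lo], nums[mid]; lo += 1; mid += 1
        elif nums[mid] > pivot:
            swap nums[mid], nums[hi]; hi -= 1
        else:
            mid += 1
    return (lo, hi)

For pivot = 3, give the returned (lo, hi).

lo=0 mid=0 hi=6
5>3: swap(0,6), hi=5 ⇒ [4,3,4,4,3,4,5]
4>3: swap(0,5), hi=4 ⇒ [4,3,4,4,3,4,5]
4>3: swap(0,4), hi=3 ⇒ [3,3,4,4,4,4,5]
3=3: mid=1
3=3: mid=2
4>3: swap(2,3), hi=2 ⇒ [3,3,4,4,4,4,5]
4>3: swap(2,2), hi=1 ⇒ [3,3,4,4,4,4,5]
done. lo=0 hi=1; nums=[3,3,4,4,4,4,5]

(0, 1)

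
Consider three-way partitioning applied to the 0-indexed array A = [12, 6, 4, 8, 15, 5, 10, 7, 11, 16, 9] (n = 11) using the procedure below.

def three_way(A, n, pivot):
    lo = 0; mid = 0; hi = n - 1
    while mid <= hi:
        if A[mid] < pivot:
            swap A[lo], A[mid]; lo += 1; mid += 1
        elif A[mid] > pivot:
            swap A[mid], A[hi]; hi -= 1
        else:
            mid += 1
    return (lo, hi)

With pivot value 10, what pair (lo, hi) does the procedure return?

lo=0 mid=0 hi=10
12>10: swap(0,10), hi=9 ⇒ [9, 6, 4, 8, 15, 5, 10, 7, 11, 16, 12]
9<10: swap(0,0), lo=1 mid=1 ⇒ [9, 6, 4, 8, 15, 5, 10, 7, 11, 16, 12]
6<10: swap(1,1), lo=2 mid=2 ⇒ [9, 6, 4, 8, 15, 5, 10, 7, 11, 16, 12]
4<10: swap(2,2), lo=3 mid=3 ⇒ [9, 6, 4, 8, 15, 5, 10, 7, 11, 16, 12]
8<10: swap(3,3), lo=4 mid=4 ⇒ [9, 6, 4, 8, 15, 5, 10, 7, 11, 16, 12]
15>10: swap(4,9), hi=8 ⇒ [9, 6, 4, 8, 16, 5, 10, 7, 11, 15, 12]
16>10: swap(4,8), hi=7 ⇒ [9, 6, 4, 8, 11, 5, 10, 7, 16, 15, 12]
11>10: swap(4,7), hi=6 ⇒ [9, 6, 4, 8, 7, 5, 10, 11, 16, 15, 12]
7<10: swap(4,4), lo=5 mid=5 ⇒ [9, 6, 4, 8, 7, 5, 10, 11, 16, 15, 12]
5<10: swap(5,5), lo=6 mid=6 ⇒ [9, 6, 4, 8, 7, 5, 10, 11, 16, 15, 12]
10=10: mid=7
done. lo=6 hi=6; A=[9, 6, 4, 8, 7, 5, 10, 11, 16, 15, 12]

(6, 6)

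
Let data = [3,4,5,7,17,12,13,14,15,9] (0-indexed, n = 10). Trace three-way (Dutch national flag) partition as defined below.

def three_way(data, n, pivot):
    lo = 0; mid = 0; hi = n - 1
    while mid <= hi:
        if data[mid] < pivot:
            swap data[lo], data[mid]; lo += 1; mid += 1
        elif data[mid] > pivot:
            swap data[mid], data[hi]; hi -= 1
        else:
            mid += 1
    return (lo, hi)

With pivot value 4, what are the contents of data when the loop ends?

[3,4,7,17,12,13,14,15,9,5]

lo=0 mid=0 hi=9
3<4: swap(0,0), lo=1 mid=1 ⇒ [3,4,5,7,17,12,13,14,15,9]
4=4: mid=2
5>4: swap(2,9), hi=8 ⇒ [3,4,9,7,17,12,13,14,15,5]
9>4: swap(2,8), hi=7 ⇒ [3,4,15,7,17,12,13,14,9,5]
15>4: swap(2,7), hi=6 ⇒ [3,4,14,7,17,12,13,15,9,5]
14>4: swap(2,6), hi=5 ⇒ [3,4,13,7,17,12,14,15,9,5]
13>4: swap(2,5), hi=4 ⇒ [3,4,12,7,17,13,14,15,9,5]
12>4: swap(2,4), hi=3 ⇒ [3,4,17,7,12,13,14,15,9,5]
17>4: swap(2,3), hi=2 ⇒ [3,4,7,17,12,13,14,15,9,5]
7>4: swap(2,2), hi=1 ⇒ [3,4,7,17,12,13,14,15,9,5]
done. lo=1 hi=1; data=[3,4,7,17,12,13,14,15,9,5]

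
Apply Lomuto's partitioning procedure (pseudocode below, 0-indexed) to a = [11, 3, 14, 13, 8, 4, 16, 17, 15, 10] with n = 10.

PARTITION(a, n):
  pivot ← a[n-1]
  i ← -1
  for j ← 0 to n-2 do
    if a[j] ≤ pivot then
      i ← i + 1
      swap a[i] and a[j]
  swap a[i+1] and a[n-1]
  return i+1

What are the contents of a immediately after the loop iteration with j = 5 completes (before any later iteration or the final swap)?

[3, 8, 4, 13, 11, 14, 16, 17, 15, 10]

pivot = a[9] = 10; i = -1
j=0: a[0]=11 > 10 → no swap
j=1: a[1]=3 ≤ 10 → i=0, swap a[0],a[1] → [3, 11, 14, 13, 8, 4, 16, 17, 15, 10]
j=2: a[2]=14 > 10 → no swap
j=3: a[3]=13 > 10 → no swap
j=4: a[4]=8 ≤ 10 → i=1, swap a[1],a[4] → [3, 8, 14, 13, 11, 4, 16, 17, 15, 10]
j=5: a[5]=4 ≤ 10 → i=2, swap a[2],a[5] → [3, 8, 4, 13, 11, 14, 16, 17, 15, 10]
(after j=5) a = [3, 8, 4, 13, 11, 14, 16, 17, 15, 10]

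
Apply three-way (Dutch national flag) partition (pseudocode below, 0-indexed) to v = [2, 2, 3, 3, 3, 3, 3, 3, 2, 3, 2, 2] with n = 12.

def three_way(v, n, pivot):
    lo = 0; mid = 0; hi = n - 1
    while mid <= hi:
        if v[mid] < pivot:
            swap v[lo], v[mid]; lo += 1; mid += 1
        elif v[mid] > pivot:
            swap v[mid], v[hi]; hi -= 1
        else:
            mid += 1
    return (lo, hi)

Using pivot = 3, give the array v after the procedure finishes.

[2, 2, 2, 2, 2, 3, 3, 3, 3, 3, 3, 3]

pivot = 3; lo=0, mid=0, hi=11
v[mid]=2<3: swap v[0],v[0]; lo=1,mid=1 → [2, 2, 3, 3, 3, 3, 3, 3, 2, 3, 2, 2]
v[mid]=2<3: swap v[1],v[1]; lo=2,mid=2 → [2, 2, 3, 3, 3, 3, 3, 3, 2, 3, 2, 2]
v[mid]=3=3: mid=3
v[mid]=3=3: mid=4
v[mid]=3=3: mid=5
v[mid]=3=3: mid=6
v[mid]=3=3: mid=7
v[mid]=3=3: mid=8
v[mid]=2<3: swap v[2],v[8]; lo=3,mid=9 → [2, 2, 2, 3, 3, 3, 3, 3, 3, 3, 2, 2]
v[mid]=3=3: mid=10
v[mid]=2<3: swap v[3],v[10]; lo=4,mid=11 → [2, 2, 2, 2, 3, 3, 3, 3, 3, 3, 3, 2]
v[mid]=2<3: swap v[4],v[11]; lo=5,mid=12 → [2, 2, 2, 2, 2, 3, 3, 3, 3, 3, 3, 3]
end: lo=5, hi=11; v = [2, 2, 2, 2, 2, 3, 3, 3, 3, 3, 3, 3]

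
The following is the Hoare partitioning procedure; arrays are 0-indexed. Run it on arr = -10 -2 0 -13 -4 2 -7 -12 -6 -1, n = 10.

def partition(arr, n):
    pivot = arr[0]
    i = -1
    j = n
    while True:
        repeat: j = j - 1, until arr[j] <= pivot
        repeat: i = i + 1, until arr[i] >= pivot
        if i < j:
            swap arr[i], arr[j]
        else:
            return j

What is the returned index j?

pivot = arr[0] = -10; i = -1, j = 10
j→7 (arr[7]=-12≤-10), i→0 (arr[0]=-10≥-10); i<j, swap → -12 -2 0 -13 -4 2 -7 -10 -6 -1
j→3 (arr[3]=-13≤-10), i→1 (arr[1]=-2≥-10); i<j, swap → -12 -13 0 -2 -4 2 -7 -10 -6 -1
j→1, i→2; i≥j, return j=1. arr = -12 -13 0 -2 -4 2 -7 -10 -6 -1

1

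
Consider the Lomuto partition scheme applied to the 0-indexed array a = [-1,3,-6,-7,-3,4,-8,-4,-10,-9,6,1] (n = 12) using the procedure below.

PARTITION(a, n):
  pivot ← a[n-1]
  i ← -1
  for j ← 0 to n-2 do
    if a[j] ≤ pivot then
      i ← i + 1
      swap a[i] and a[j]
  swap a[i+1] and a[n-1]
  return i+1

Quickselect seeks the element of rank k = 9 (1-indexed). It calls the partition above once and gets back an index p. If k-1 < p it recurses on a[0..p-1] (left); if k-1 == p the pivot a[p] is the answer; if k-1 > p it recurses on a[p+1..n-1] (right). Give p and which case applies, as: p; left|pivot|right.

pivot = a[11] = 1; i = -1
j=0: a[0]=-1 ≤ 1 → i=0, swap a[0],a[0] (no change) → [-1,3,-6,-7,-3,4,-8,-4,-10,-9,6,1]
j=1: a[1]=3 > 1 → no swap
j=2: a[2]=-6 ≤ 1 → i=1, swap a[1],a[2] → [-1,-6,3,-7,-3,4,-8,-4,-10,-9,6,1]
j=3: a[3]=-7 ≤ 1 → i=2, swap a[2],a[3] → [-1,-6,-7,3,-3,4,-8,-4,-10,-9,6,1]
j=4: a[4]=-3 ≤ 1 → i=3, swap a[3],a[4] → [-1,-6,-7,-3,3,4,-8,-4,-10,-9,6,1]
j=5: a[5]=4 > 1 → no swap
j=6: a[6]=-8 ≤ 1 → i=4, swap a[4],a[6] → [-1,-6,-7,-3,-8,4,3,-4,-10,-9,6,1]
j=7: a[7]=-4 ≤ 1 → i=5, swap a[5],a[7] → [-1,-6,-7,-3,-8,-4,3,4,-10,-9,6,1]
j=8: a[8]=-10 ≤ 1 → i=6, swap a[6],a[8] → [-1,-6,-7,-3,-8,-4,-10,4,3,-9,6,1]
j=9: a[9]=-9 ≤ 1 → i=7, swap a[7],a[9] → [-1,-6,-7,-3,-8,-4,-10,-9,3,4,6,1]
j=10: a[10]=6 > 1 → no swap
final swap a[8],a[11] → [-1,-6,-7,-3,-8,-4,-10,-9,1,4,6,3]; return 8
p = 8; k-1 = 8 == 8 ⇒ pivot

8; pivot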